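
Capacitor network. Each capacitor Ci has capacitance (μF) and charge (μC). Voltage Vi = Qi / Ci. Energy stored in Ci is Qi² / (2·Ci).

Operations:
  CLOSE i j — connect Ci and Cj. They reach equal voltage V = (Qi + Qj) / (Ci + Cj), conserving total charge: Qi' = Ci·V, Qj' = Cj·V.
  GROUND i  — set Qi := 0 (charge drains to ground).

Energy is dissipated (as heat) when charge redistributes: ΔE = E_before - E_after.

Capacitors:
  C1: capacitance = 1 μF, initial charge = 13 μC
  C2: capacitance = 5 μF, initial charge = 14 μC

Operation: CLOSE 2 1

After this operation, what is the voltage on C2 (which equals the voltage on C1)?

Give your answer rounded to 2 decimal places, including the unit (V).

Answer: 4.50 V

Derivation:
Initial: C1(1μF, Q=13μC, V=13.00V), C2(5μF, Q=14μC, V=2.80V)
Op 1: CLOSE 2-1: Q_total=27.00, C_total=6.00, V=4.50; Q2=22.50, Q1=4.50; dissipated=43.350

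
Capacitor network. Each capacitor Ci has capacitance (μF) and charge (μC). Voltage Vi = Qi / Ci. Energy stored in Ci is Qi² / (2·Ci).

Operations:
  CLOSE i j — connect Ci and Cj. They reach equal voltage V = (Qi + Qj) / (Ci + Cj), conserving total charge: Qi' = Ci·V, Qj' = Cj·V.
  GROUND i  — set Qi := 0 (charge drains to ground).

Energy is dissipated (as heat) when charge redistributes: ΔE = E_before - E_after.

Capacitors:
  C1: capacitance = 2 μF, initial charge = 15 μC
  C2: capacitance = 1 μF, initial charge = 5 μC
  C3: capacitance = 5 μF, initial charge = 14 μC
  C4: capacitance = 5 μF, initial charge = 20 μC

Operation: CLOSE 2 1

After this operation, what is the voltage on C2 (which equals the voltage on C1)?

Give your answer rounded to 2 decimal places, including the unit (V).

Answer: 6.67 V

Derivation:
Initial: C1(2μF, Q=15μC, V=7.50V), C2(1μF, Q=5μC, V=5.00V), C3(5μF, Q=14μC, V=2.80V), C4(5μF, Q=20μC, V=4.00V)
Op 1: CLOSE 2-1: Q_total=20.00, C_total=3.00, V=6.67; Q2=6.67, Q1=13.33; dissipated=2.083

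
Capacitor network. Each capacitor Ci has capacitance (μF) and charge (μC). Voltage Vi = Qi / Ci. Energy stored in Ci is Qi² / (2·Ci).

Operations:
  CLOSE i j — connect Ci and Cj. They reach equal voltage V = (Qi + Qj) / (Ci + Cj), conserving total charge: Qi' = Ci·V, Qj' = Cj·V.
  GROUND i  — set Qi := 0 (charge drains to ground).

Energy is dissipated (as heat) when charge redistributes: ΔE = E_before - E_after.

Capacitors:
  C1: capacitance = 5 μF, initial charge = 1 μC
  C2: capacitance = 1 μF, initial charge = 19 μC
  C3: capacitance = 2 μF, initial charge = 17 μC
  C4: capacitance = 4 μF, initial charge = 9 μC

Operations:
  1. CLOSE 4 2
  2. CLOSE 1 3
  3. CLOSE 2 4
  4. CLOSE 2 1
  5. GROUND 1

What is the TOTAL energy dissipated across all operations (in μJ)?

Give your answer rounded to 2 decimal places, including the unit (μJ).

Answer: 188.91 μJ

Derivation:
Initial: C1(5μF, Q=1μC, V=0.20V), C2(1μF, Q=19μC, V=19.00V), C3(2μF, Q=17μC, V=8.50V), C4(4μF, Q=9μC, V=2.25V)
Op 1: CLOSE 4-2: Q_total=28.00, C_total=5.00, V=5.60; Q4=22.40, Q2=5.60; dissipated=112.225
Op 2: CLOSE 1-3: Q_total=18.00, C_total=7.00, V=2.57; Q1=12.86, Q3=5.14; dissipated=49.207
Op 3: CLOSE 2-4: Q_total=28.00, C_total=5.00, V=5.60; Q2=5.60, Q4=22.40; dissipated=0.000
Op 4: CLOSE 2-1: Q_total=18.46, C_total=6.00, V=3.08; Q2=3.08, Q1=15.38; dissipated=3.822
Op 5: GROUND 1: Q1=0; energy lost=23.657
Total dissipated: 188.911 μJ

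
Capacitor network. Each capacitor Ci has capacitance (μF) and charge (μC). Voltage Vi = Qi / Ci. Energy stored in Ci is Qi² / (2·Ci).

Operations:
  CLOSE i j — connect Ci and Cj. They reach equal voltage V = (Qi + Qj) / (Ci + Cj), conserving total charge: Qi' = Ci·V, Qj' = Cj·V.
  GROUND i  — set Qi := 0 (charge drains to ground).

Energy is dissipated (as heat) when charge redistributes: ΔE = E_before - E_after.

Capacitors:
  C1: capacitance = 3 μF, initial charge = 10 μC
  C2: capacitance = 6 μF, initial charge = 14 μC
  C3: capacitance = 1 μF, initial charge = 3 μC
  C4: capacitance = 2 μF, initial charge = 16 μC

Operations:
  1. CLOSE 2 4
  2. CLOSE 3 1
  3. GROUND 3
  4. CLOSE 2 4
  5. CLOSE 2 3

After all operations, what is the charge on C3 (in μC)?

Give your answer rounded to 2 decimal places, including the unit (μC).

Answer: 3.21 μC

Derivation:
Initial: C1(3μF, Q=10μC, V=3.33V), C2(6μF, Q=14μC, V=2.33V), C3(1μF, Q=3μC, V=3.00V), C4(2μF, Q=16μC, V=8.00V)
Op 1: CLOSE 2-4: Q_total=30.00, C_total=8.00, V=3.75; Q2=22.50, Q4=7.50; dissipated=24.083
Op 2: CLOSE 3-1: Q_total=13.00, C_total=4.00, V=3.25; Q3=3.25, Q1=9.75; dissipated=0.042
Op 3: GROUND 3: Q3=0; energy lost=5.281
Op 4: CLOSE 2-4: Q_total=30.00, C_total=8.00, V=3.75; Q2=22.50, Q4=7.50; dissipated=0.000
Op 5: CLOSE 2-3: Q_total=22.50, C_total=7.00, V=3.21; Q2=19.29, Q3=3.21; dissipated=6.027
Final charges: Q1=9.75, Q2=19.29, Q3=3.21, Q4=7.50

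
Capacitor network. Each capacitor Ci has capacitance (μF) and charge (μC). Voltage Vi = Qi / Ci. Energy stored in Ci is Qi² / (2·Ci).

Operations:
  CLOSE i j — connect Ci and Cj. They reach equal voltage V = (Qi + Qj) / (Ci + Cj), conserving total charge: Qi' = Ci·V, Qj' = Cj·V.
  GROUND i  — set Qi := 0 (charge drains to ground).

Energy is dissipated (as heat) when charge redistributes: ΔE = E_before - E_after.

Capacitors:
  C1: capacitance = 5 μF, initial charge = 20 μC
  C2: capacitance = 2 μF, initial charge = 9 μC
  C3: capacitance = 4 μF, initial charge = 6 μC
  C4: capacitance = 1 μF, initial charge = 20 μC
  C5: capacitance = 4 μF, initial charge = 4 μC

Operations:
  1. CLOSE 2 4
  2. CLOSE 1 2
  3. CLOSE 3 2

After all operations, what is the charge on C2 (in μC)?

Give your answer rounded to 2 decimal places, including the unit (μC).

Initial: C1(5μF, Q=20μC, V=4.00V), C2(2μF, Q=9μC, V=4.50V), C3(4μF, Q=6μC, V=1.50V), C4(1μF, Q=20μC, V=20.00V), C5(4μF, Q=4μC, V=1.00V)
Op 1: CLOSE 2-4: Q_total=29.00, C_total=3.00, V=9.67; Q2=19.33, Q4=9.67; dissipated=80.083
Op 2: CLOSE 1-2: Q_total=39.33, C_total=7.00, V=5.62; Q1=28.10, Q2=11.24; dissipated=22.937
Op 3: CLOSE 3-2: Q_total=17.24, C_total=6.00, V=2.87; Q3=11.49, Q2=5.75; dissipated=11.311
Final charges: Q1=28.10, Q2=5.75, Q3=11.49, Q4=9.67, Q5=4.00

Answer: 5.75 μC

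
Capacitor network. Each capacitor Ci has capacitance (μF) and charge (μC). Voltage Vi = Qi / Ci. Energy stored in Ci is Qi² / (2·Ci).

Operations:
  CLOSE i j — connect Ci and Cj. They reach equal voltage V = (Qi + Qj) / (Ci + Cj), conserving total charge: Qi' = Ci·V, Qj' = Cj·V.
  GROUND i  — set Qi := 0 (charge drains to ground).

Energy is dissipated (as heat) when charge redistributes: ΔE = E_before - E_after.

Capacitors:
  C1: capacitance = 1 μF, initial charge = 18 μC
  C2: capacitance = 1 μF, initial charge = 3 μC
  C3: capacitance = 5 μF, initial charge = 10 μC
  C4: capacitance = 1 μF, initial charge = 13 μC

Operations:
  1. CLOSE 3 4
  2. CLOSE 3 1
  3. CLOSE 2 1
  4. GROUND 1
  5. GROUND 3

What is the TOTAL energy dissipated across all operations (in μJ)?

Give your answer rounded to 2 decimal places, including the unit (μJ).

Initial: C1(1μF, Q=18μC, V=18.00V), C2(1μF, Q=3μC, V=3.00V), C3(5μF, Q=10μC, V=2.00V), C4(1μF, Q=13μC, V=13.00V)
Op 1: CLOSE 3-4: Q_total=23.00, C_total=6.00, V=3.83; Q3=19.17, Q4=3.83; dissipated=50.417
Op 2: CLOSE 3-1: Q_total=37.17, C_total=6.00, V=6.19; Q3=30.97, Q1=6.19; dissipated=83.623
Op 3: CLOSE 2-1: Q_total=9.19, C_total=2.00, V=4.60; Q2=4.60, Q1=4.60; dissipated=2.551
Op 4: GROUND 1: Q1=0; energy lost=10.567
Op 5: GROUND 3: Q3=0; energy lost=95.928
Total dissipated: 243.086 μJ

Answer: 243.09 μJ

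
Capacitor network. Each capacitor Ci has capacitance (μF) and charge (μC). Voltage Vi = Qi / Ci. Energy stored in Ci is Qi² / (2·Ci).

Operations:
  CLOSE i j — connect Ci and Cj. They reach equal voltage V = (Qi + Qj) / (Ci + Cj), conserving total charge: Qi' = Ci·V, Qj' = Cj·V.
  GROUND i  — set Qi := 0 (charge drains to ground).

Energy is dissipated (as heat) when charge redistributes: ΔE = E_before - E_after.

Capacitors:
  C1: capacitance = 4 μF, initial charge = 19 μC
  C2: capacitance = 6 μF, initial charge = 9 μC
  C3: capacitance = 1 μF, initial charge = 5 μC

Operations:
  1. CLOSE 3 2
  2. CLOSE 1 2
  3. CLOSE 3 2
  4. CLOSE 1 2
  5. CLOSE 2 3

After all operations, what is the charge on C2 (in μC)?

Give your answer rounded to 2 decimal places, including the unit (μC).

Initial: C1(4μF, Q=19μC, V=4.75V), C2(6μF, Q=9μC, V=1.50V), C3(1μF, Q=5μC, V=5.00V)
Op 1: CLOSE 3-2: Q_total=14.00, C_total=7.00, V=2.00; Q3=2.00, Q2=12.00; dissipated=5.250
Op 2: CLOSE 1-2: Q_total=31.00, C_total=10.00, V=3.10; Q1=12.40, Q2=18.60; dissipated=9.075
Op 3: CLOSE 3-2: Q_total=20.60, C_total=7.00, V=2.94; Q3=2.94, Q2=17.66; dissipated=0.519
Op 4: CLOSE 1-2: Q_total=30.06, C_total=10.00, V=3.01; Q1=12.02, Q2=18.03; dissipated=0.030
Op 5: CLOSE 2-3: Q_total=20.98, C_total=7.00, V=3.00; Q2=17.98, Q3=3.00; dissipated=0.002
Final charges: Q1=12.02, Q2=17.98, Q3=3.00

Answer: 17.98 μC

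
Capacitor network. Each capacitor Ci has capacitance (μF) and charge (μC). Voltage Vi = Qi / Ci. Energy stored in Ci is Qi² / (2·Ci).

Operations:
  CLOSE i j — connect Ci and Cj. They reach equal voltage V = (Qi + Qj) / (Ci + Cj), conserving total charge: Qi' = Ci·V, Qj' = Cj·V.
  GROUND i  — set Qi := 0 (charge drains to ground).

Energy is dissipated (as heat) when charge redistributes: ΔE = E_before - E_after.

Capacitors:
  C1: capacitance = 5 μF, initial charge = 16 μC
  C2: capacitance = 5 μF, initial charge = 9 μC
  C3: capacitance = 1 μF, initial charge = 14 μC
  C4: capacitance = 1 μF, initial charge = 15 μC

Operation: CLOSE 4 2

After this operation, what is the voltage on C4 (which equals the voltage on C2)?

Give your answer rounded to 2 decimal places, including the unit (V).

Initial: C1(5μF, Q=16μC, V=3.20V), C2(5μF, Q=9μC, V=1.80V), C3(1μF, Q=14μC, V=14.00V), C4(1μF, Q=15μC, V=15.00V)
Op 1: CLOSE 4-2: Q_total=24.00, C_total=6.00, V=4.00; Q4=4.00, Q2=20.00; dissipated=72.600

Answer: 4.00 V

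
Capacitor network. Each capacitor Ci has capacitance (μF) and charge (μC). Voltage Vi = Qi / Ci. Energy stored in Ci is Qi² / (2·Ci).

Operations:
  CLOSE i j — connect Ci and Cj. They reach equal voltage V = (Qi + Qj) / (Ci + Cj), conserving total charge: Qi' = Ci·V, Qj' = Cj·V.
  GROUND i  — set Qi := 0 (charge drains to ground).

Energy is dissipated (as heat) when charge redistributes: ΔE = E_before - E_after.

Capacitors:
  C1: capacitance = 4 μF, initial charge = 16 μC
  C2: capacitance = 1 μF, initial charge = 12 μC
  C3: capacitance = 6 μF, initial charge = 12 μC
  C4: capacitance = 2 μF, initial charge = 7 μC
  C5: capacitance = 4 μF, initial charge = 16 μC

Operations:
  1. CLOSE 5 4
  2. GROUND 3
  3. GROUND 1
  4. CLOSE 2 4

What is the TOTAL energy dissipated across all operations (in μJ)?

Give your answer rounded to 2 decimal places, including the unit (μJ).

Initial: C1(4μF, Q=16μC, V=4.00V), C2(1μF, Q=12μC, V=12.00V), C3(6μF, Q=12μC, V=2.00V), C4(2μF, Q=7μC, V=3.50V), C5(4μF, Q=16μC, V=4.00V)
Op 1: CLOSE 5-4: Q_total=23.00, C_total=6.00, V=3.83; Q5=15.33, Q4=7.67; dissipated=0.167
Op 2: GROUND 3: Q3=0; energy lost=12.000
Op 3: GROUND 1: Q1=0; energy lost=32.000
Op 4: CLOSE 2-4: Q_total=19.67, C_total=3.00, V=6.56; Q2=6.56, Q4=13.11; dissipated=22.231
Total dissipated: 66.398 μJ

Answer: 66.40 μJ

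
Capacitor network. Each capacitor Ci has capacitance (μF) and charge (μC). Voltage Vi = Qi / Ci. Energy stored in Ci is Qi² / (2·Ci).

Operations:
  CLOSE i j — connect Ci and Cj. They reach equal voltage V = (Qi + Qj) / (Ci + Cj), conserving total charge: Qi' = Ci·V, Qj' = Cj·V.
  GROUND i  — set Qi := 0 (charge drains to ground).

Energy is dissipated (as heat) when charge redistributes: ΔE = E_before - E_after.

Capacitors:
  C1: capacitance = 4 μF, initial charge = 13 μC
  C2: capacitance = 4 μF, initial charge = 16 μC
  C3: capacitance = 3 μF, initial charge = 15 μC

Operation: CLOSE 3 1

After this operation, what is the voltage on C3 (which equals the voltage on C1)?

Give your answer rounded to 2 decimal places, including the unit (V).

Initial: C1(4μF, Q=13μC, V=3.25V), C2(4μF, Q=16μC, V=4.00V), C3(3μF, Q=15μC, V=5.00V)
Op 1: CLOSE 3-1: Q_total=28.00, C_total=7.00, V=4.00; Q3=12.00, Q1=16.00; dissipated=2.625

Answer: 4.00 V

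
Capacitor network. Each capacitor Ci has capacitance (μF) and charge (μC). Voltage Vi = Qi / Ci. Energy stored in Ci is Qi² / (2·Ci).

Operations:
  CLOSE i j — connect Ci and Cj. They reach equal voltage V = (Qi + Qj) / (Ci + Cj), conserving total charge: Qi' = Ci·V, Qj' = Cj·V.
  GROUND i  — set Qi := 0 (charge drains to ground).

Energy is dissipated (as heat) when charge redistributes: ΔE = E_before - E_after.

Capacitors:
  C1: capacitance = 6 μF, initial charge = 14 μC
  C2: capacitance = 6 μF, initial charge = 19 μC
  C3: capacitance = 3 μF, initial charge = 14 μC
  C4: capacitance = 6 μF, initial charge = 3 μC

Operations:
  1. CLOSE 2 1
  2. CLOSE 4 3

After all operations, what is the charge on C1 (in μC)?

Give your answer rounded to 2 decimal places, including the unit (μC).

Initial: C1(6μF, Q=14μC, V=2.33V), C2(6μF, Q=19μC, V=3.17V), C3(3μF, Q=14μC, V=4.67V), C4(6μF, Q=3μC, V=0.50V)
Op 1: CLOSE 2-1: Q_total=33.00, C_total=12.00, V=2.75; Q2=16.50, Q1=16.50; dissipated=1.042
Op 2: CLOSE 4-3: Q_total=17.00, C_total=9.00, V=1.89; Q4=11.33, Q3=5.67; dissipated=17.361
Final charges: Q1=16.50, Q2=16.50, Q3=5.67, Q4=11.33

Answer: 16.50 μC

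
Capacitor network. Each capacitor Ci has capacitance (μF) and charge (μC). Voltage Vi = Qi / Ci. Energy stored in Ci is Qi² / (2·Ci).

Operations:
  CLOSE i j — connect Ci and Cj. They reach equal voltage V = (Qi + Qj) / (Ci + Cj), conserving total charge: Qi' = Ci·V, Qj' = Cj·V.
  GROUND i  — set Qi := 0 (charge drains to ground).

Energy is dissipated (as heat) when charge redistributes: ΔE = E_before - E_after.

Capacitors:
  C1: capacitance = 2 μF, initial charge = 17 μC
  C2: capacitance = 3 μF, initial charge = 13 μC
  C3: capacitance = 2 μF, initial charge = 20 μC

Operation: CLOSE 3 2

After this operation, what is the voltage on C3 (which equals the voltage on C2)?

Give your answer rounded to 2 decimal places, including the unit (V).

Initial: C1(2μF, Q=17μC, V=8.50V), C2(3μF, Q=13μC, V=4.33V), C3(2μF, Q=20μC, V=10.00V)
Op 1: CLOSE 3-2: Q_total=33.00, C_total=5.00, V=6.60; Q3=13.20, Q2=19.80; dissipated=19.267

Answer: 6.60 V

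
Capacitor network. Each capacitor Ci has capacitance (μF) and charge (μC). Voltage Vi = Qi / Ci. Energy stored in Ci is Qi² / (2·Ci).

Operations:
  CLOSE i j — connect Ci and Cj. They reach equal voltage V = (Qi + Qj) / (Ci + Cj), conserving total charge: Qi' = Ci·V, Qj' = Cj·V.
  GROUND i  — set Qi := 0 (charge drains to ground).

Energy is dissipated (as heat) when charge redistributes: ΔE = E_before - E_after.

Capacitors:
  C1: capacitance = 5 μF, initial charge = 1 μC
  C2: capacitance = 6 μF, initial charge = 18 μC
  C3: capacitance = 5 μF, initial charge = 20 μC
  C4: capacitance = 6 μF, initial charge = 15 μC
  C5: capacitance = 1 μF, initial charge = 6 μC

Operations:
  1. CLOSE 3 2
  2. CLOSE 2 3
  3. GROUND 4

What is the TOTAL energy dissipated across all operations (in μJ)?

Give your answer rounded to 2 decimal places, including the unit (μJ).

Initial: C1(5μF, Q=1μC, V=0.20V), C2(6μF, Q=18μC, V=3.00V), C3(5μF, Q=20μC, V=4.00V), C4(6μF, Q=15μC, V=2.50V), C5(1μF, Q=6μC, V=6.00V)
Op 1: CLOSE 3-2: Q_total=38.00, C_total=11.00, V=3.45; Q3=17.27, Q2=20.73; dissipated=1.364
Op 2: CLOSE 2-3: Q_total=38.00, C_total=11.00, V=3.45; Q2=20.73, Q3=17.27; dissipated=0.000
Op 3: GROUND 4: Q4=0; energy lost=18.750
Total dissipated: 20.114 μJ

Answer: 20.11 μJ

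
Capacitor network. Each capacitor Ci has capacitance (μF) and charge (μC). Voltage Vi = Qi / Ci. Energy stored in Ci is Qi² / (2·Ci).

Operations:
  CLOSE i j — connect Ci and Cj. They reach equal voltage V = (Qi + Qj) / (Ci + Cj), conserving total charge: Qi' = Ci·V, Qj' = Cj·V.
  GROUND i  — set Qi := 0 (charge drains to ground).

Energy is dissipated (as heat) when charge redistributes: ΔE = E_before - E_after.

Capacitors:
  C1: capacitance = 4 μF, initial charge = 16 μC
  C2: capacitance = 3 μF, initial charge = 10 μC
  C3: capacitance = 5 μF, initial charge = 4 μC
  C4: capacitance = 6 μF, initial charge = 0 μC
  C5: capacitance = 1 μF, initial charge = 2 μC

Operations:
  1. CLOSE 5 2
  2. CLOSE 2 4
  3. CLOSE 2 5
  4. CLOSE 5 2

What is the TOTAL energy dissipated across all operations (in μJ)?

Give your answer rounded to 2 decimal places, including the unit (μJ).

Answer: 11.17 μJ

Derivation:
Initial: C1(4μF, Q=16μC, V=4.00V), C2(3μF, Q=10μC, V=3.33V), C3(5μF, Q=4μC, V=0.80V), C4(6μF, Q=0μC, V=0.00V), C5(1μF, Q=2μC, V=2.00V)
Op 1: CLOSE 5-2: Q_total=12.00, C_total=4.00, V=3.00; Q5=3.00, Q2=9.00; dissipated=0.667
Op 2: CLOSE 2-4: Q_total=9.00, C_total=9.00, V=1.00; Q2=3.00, Q4=6.00; dissipated=9.000
Op 3: CLOSE 2-5: Q_total=6.00, C_total=4.00, V=1.50; Q2=4.50, Q5=1.50; dissipated=1.500
Op 4: CLOSE 5-2: Q_total=6.00, C_total=4.00, V=1.50; Q5=1.50, Q2=4.50; dissipated=0.000
Total dissipated: 11.167 μJ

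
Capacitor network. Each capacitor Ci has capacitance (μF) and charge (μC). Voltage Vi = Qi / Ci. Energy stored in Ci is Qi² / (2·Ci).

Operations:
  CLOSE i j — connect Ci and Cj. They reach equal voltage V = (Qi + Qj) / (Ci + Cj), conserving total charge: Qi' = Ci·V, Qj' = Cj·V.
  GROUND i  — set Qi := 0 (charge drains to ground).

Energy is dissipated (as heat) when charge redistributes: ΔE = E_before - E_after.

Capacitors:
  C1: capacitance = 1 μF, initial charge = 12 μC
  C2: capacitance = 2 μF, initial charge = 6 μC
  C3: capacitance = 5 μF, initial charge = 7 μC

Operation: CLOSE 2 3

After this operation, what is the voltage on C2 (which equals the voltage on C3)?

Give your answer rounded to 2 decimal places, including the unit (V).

Answer: 1.86 V

Derivation:
Initial: C1(1μF, Q=12μC, V=12.00V), C2(2μF, Q=6μC, V=3.00V), C3(5μF, Q=7μC, V=1.40V)
Op 1: CLOSE 2-3: Q_total=13.00, C_total=7.00, V=1.86; Q2=3.71, Q3=9.29; dissipated=1.829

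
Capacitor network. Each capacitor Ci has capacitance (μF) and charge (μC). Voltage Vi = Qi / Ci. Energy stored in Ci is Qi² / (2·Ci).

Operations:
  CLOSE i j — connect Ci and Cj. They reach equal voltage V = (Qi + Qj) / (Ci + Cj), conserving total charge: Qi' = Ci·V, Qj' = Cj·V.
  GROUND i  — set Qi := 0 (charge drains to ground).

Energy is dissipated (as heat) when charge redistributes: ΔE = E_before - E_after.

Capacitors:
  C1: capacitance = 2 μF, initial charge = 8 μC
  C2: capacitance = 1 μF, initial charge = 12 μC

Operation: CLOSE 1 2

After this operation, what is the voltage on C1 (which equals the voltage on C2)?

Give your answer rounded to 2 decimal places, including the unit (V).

Initial: C1(2μF, Q=8μC, V=4.00V), C2(1μF, Q=12μC, V=12.00V)
Op 1: CLOSE 1-2: Q_total=20.00, C_total=3.00, V=6.67; Q1=13.33, Q2=6.67; dissipated=21.333

Answer: 6.67 V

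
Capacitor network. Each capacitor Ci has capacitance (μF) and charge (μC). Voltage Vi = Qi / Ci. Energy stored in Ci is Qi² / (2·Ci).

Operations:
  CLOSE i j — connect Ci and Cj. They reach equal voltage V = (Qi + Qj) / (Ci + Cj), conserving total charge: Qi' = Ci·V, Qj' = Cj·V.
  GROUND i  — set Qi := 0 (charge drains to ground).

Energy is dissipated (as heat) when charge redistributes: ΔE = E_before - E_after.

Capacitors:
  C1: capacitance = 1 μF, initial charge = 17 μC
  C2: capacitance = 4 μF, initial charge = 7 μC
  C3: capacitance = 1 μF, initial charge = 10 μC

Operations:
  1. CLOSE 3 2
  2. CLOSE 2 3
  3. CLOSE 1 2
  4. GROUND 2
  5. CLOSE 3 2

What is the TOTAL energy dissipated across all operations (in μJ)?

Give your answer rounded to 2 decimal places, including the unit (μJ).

Initial: C1(1μF, Q=17μC, V=17.00V), C2(4μF, Q=7μC, V=1.75V), C3(1μF, Q=10μC, V=10.00V)
Op 1: CLOSE 3-2: Q_total=17.00, C_total=5.00, V=3.40; Q3=3.40, Q2=13.60; dissipated=27.225
Op 2: CLOSE 2-3: Q_total=17.00, C_total=5.00, V=3.40; Q2=13.60, Q3=3.40; dissipated=0.000
Op 3: CLOSE 1-2: Q_total=30.60, C_total=5.00, V=6.12; Q1=6.12, Q2=24.48; dissipated=73.984
Op 4: GROUND 2: Q2=0; energy lost=74.909
Op 5: CLOSE 3-2: Q_total=3.40, C_total=5.00, V=0.68; Q3=0.68, Q2=2.72; dissipated=4.624
Total dissipated: 180.742 μJ

Answer: 180.74 μJ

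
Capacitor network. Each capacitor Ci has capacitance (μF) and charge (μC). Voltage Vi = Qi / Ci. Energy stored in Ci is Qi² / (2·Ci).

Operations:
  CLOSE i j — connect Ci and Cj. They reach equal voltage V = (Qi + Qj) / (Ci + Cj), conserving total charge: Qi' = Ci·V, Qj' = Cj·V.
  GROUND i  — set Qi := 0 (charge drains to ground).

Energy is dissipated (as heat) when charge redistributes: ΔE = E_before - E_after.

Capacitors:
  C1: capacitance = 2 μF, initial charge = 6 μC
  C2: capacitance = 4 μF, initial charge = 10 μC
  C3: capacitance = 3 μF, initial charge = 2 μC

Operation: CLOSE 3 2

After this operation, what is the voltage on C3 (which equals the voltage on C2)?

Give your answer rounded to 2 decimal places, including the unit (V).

Initial: C1(2μF, Q=6μC, V=3.00V), C2(4μF, Q=10μC, V=2.50V), C3(3μF, Q=2μC, V=0.67V)
Op 1: CLOSE 3-2: Q_total=12.00, C_total=7.00, V=1.71; Q3=5.14, Q2=6.86; dissipated=2.881

Answer: 1.71 V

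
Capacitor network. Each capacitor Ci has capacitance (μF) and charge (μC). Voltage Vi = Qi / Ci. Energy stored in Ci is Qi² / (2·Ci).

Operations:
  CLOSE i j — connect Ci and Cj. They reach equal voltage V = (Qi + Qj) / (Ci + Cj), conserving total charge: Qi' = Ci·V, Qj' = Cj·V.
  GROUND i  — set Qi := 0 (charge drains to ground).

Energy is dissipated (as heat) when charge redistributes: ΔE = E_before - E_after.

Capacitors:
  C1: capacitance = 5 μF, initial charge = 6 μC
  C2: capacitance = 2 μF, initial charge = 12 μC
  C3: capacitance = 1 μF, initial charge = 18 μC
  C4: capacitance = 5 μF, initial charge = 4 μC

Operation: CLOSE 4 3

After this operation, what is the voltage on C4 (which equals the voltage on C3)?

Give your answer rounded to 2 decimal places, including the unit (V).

Answer: 3.67 V

Derivation:
Initial: C1(5μF, Q=6μC, V=1.20V), C2(2μF, Q=12μC, V=6.00V), C3(1μF, Q=18μC, V=18.00V), C4(5μF, Q=4μC, V=0.80V)
Op 1: CLOSE 4-3: Q_total=22.00, C_total=6.00, V=3.67; Q4=18.33, Q3=3.67; dissipated=123.267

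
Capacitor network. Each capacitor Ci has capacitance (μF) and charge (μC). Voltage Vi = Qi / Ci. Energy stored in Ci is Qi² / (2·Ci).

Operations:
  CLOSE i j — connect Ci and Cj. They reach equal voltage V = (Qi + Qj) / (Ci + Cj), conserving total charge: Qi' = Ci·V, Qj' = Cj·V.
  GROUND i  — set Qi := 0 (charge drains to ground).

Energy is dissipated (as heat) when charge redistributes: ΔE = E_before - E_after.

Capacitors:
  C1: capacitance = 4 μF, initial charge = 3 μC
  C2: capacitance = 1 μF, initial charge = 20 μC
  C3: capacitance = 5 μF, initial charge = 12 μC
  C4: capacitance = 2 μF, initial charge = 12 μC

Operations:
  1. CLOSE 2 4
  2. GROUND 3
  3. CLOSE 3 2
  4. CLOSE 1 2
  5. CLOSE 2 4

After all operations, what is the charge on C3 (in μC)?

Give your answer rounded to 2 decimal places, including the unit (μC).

Answer: 8.89 μC

Derivation:
Initial: C1(4μF, Q=3μC, V=0.75V), C2(1μF, Q=20μC, V=20.00V), C3(5μF, Q=12μC, V=2.40V), C4(2μF, Q=12μC, V=6.00V)
Op 1: CLOSE 2-4: Q_total=32.00, C_total=3.00, V=10.67; Q2=10.67, Q4=21.33; dissipated=65.333
Op 2: GROUND 3: Q3=0; energy lost=14.400
Op 3: CLOSE 3-2: Q_total=10.67, C_total=6.00, V=1.78; Q3=8.89, Q2=1.78; dissipated=47.407
Op 4: CLOSE 1-2: Q_total=4.78, C_total=5.00, V=0.96; Q1=3.82, Q2=0.96; dissipated=0.423
Op 5: CLOSE 2-4: Q_total=22.29, C_total=3.00, V=7.43; Q2=7.43, Q4=14.86; dissipated=31.435
Final charges: Q1=3.82, Q2=7.43, Q3=8.89, Q4=14.86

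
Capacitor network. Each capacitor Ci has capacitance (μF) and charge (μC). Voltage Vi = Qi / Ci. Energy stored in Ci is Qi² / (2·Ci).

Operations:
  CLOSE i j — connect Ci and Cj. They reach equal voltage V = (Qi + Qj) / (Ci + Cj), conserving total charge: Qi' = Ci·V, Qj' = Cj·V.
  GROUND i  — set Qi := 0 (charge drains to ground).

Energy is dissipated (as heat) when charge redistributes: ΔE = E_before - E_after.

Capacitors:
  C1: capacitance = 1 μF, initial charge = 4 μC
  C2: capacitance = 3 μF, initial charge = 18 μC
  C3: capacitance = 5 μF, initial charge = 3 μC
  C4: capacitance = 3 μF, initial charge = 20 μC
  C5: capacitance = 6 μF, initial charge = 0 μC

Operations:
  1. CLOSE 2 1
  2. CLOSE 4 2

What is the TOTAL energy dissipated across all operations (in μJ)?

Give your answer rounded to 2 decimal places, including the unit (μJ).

Answer: 2.52 μJ

Derivation:
Initial: C1(1μF, Q=4μC, V=4.00V), C2(3μF, Q=18μC, V=6.00V), C3(5μF, Q=3μC, V=0.60V), C4(3μF, Q=20μC, V=6.67V), C5(6μF, Q=0μC, V=0.00V)
Op 1: CLOSE 2-1: Q_total=22.00, C_total=4.00, V=5.50; Q2=16.50, Q1=5.50; dissipated=1.500
Op 2: CLOSE 4-2: Q_total=36.50, C_total=6.00, V=6.08; Q4=18.25, Q2=18.25; dissipated=1.021
Total dissipated: 2.521 μJ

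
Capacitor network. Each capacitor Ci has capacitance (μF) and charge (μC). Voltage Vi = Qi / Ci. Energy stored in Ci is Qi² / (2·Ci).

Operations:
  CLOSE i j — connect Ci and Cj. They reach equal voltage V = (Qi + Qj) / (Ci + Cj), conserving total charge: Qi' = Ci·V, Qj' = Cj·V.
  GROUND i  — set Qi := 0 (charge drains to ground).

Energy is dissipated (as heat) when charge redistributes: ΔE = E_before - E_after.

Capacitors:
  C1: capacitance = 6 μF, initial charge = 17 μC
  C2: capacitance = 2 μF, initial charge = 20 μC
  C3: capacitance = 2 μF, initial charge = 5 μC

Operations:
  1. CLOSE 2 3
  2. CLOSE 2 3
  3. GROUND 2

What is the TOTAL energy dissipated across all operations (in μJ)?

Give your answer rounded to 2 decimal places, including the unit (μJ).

Initial: C1(6μF, Q=17μC, V=2.83V), C2(2μF, Q=20μC, V=10.00V), C3(2μF, Q=5μC, V=2.50V)
Op 1: CLOSE 2-3: Q_total=25.00, C_total=4.00, V=6.25; Q2=12.50, Q3=12.50; dissipated=28.125
Op 2: CLOSE 2-3: Q_total=25.00, C_total=4.00, V=6.25; Q2=12.50, Q3=12.50; dissipated=0.000
Op 3: GROUND 2: Q2=0; energy lost=39.062
Total dissipated: 67.188 μJ

Answer: 67.19 μJ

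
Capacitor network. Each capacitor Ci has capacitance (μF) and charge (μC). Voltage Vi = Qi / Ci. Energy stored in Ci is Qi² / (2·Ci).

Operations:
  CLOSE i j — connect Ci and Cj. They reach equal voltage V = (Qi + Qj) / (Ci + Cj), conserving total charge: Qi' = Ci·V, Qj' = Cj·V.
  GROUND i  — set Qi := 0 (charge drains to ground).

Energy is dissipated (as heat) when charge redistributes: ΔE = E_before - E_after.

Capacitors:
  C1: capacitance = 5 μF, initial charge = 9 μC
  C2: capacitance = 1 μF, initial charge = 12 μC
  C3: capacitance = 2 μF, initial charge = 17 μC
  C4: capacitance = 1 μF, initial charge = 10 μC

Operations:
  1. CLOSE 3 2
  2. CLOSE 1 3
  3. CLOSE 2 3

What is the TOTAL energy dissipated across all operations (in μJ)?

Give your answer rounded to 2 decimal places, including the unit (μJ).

Answer: 58.81 μJ

Derivation:
Initial: C1(5μF, Q=9μC, V=1.80V), C2(1μF, Q=12μC, V=12.00V), C3(2μF, Q=17μC, V=8.50V), C4(1μF, Q=10μC, V=10.00V)
Op 1: CLOSE 3-2: Q_total=29.00, C_total=3.00, V=9.67; Q3=19.33, Q2=9.67; dissipated=4.083
Op 2: CLOSE 1-3: Q_total=28.33, C_total=7.00, V=4.05; Q1=20.24, Q3=8.10; dissipated=44.203
Op 3: CLOSE 2-3: Q_total=17.76, C_total=3.00, V=5.92; Q2=5.92, Q3=11.84; dissipated=10.525
Total dissipated: 58.811 μJ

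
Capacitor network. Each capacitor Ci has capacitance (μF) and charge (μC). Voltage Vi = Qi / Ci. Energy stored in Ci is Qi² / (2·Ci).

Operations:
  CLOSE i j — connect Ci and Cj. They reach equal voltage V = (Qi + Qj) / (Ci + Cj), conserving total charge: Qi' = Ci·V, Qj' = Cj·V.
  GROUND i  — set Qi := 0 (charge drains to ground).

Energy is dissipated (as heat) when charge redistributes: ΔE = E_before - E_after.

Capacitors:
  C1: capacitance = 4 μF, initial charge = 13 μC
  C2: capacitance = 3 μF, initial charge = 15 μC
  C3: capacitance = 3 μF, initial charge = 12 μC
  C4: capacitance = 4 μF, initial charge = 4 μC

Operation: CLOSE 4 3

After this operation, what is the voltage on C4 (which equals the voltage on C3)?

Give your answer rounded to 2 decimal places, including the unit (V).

Answer: 2.29 V

Derivation:
Initial: C1(4μF, Q=13μC, V=3.25V), C2(3μF, Q=15μC, V=5.00V), C3(3μF, Q=12μC, V=4.00V), C4(4μF, Q=4μC, V=1.00V)
Op 1: CLOSE 4-3: Q_total=16.00, C_total=7.00, V=2.29; Q4=9.14, Q3=6.86; dissipated=7.714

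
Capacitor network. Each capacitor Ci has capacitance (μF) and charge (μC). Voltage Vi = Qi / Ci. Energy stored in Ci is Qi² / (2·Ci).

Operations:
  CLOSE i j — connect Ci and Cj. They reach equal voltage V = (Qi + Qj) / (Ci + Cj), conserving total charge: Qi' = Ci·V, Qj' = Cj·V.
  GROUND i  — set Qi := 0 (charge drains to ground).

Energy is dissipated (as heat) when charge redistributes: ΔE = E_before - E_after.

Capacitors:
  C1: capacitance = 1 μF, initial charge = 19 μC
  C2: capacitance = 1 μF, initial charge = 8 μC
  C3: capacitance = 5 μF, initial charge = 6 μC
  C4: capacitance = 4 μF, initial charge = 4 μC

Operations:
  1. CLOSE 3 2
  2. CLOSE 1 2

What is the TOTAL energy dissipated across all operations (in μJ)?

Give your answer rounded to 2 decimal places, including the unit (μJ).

Answer: 88.71 μJ

Derivation:
Initial: C1(1μF, Q=19μC, V=19.00V), C2(1μF, Q=8μC, V=8.00V), C3(5μF, Q=6μC, V=1.20V), C4(4μF, Q=4μC, V=1.00V)
Op 1: CLOSE 3-2: Q_total=14.00, C_total=6.00, V=2.33; Q3=11.67, Q2=2.33; dissipated=19.267
Op 2: CLOSE 1-2: Q_total=21.33, C_total=2.00, V=10.67; Q1=10.67, Q2=10.67; dissipated=69.444
Total dissipated: 88.711 μJ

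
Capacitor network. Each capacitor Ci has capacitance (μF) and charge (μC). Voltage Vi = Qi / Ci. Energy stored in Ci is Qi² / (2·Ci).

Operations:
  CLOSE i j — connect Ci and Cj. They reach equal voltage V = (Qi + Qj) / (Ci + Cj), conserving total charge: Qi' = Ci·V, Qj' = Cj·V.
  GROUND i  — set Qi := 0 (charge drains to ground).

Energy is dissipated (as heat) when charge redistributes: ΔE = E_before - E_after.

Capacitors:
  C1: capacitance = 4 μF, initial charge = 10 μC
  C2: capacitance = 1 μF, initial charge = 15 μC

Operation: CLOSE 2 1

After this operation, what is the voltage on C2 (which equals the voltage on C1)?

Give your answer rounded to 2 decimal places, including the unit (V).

Answer: 5.00 V

Derivation:
Initial: C1(4μF, Q=10μC, V=2.50V), C2(1μF, Q=15μC, V=15.00V)
Op 1: CLOSE 2-1: Q_total=25.00, C_total=5.00, V=5.00; Q2=5.00, Q1=20.00; dissipated=62.500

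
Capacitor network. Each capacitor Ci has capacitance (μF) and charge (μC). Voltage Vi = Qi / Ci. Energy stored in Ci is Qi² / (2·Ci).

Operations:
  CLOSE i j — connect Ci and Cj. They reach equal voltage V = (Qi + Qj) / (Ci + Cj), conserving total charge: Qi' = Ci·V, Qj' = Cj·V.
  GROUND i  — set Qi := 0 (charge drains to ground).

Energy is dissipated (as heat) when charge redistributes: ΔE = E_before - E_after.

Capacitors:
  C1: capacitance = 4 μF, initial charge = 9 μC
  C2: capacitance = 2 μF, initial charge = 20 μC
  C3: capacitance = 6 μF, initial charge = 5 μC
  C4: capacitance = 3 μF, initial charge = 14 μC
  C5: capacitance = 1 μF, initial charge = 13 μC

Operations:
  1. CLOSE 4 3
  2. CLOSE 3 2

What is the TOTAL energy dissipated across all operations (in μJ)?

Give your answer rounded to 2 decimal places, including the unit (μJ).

Answer: 61.37 μJ

Derivation:
Initial: C1(4μF, Q=9μC, V=2.25V), C2(2μF, Q=20μC, V=10.00V), C3(6μF, Q=5μC, V=0.83V), C4(3μF, Q=14μC, V=4.67V), C5(1μF, Q=13μC, V=13.00V)
Op 1: CLOSE 4-3: Q_total=19.00, C_total=9.00, V=2.11; Q4=6.33, Q3=12.67; dissipated=14.694
Op 2: CLOSE 3-2: Q_total=32.67, C_total=8.00, V=4.08; Q3=24.50, Q2=8.17; dissipated=46.676
Total dissipated: 61.370 μJ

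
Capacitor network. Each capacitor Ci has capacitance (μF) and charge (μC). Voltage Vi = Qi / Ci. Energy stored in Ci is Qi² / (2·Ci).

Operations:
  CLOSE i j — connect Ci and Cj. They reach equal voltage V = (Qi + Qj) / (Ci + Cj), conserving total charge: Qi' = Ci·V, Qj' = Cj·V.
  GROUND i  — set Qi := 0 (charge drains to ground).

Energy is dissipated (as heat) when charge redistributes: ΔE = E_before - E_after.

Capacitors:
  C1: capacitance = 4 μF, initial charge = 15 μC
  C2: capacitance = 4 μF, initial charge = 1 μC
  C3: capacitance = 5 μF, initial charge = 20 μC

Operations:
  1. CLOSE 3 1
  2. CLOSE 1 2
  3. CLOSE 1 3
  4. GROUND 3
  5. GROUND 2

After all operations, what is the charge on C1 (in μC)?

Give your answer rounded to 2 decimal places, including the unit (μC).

Initial: C1(4μF, Q=15μC, V=3.75V), C2(4μF, Q=1μC, V=0.25V), C3(5μF, Q=20μC, V=4.00V)
Op 1: CLOSE 3-1: Q_total=35.00, C_total=9.00, V=3.89; Q3=19.44, Q1=15.56; dissipated=0.069
Op 2: CLOSE 1-2: Q_total=16.56, C_total=8.00, V=2.07; Q1=8.28, Q2=8.28; dissipated=13.242
Op 3: CLOSE 1-3: Q_total=27.72, C_total=9.00, V=3.08; Q1=12.32, Q3=15.40; dissipated=3.678
Op 4: GROUND 3: Q3=0; energy lost=23.720
Op 5: GROUND 2: Q2=0; energy lost=8.565
Final charges: Q1=12.32, Q2=0.00, Q3=0.00

Answer: 12.32 μC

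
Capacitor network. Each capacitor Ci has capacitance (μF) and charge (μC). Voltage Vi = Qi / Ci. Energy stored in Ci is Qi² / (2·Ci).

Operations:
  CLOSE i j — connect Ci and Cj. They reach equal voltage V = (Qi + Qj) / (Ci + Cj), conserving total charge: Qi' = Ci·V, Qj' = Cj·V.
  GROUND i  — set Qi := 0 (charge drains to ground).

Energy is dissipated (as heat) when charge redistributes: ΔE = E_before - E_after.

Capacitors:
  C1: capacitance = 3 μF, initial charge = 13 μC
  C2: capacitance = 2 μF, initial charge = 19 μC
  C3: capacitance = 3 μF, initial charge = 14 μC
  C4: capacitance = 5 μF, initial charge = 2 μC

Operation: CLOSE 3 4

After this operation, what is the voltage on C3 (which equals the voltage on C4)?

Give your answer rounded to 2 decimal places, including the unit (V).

Answer: 2.00 V

Derivation:
Initial: C1(3μF, Q=13μC, V=4.33V), C2(2μF, Q=19μC, V=9.50V), C3(3μF, Q=14μC, V=4.67V), C4(5μF, Q=2μC, V=0.40V)
Op 1: CLOSE 3-4: Q_total=16.00, C_total=8.00, V=2.00; Q3=6.00, Q4=10.00; dissipated=17.067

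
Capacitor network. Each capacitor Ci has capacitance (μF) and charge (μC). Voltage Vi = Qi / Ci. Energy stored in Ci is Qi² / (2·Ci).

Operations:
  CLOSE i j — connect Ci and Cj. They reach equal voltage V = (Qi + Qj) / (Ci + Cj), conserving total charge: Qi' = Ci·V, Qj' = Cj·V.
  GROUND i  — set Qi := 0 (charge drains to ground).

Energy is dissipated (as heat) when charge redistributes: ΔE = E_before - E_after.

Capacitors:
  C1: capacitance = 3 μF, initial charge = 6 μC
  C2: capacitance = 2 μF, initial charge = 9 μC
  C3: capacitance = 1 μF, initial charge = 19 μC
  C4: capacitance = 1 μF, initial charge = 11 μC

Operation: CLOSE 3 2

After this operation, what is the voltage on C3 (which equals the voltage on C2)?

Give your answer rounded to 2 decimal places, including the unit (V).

Initial: C1(3μF, Q=6μC, V=2.00V), C2(2μF, Q=9μC, V=4.50V), C3(1μF, Q=19μC, V=19.00V), C4(1μF, Q=11μC, V=11.00V)
Op 1: CLOSE 3-2: Q_total=28.00, C_total=3.00, V=9.33; Q3=9.33, Q2=18.67; dissipated=70.083

Answer: 9.33 V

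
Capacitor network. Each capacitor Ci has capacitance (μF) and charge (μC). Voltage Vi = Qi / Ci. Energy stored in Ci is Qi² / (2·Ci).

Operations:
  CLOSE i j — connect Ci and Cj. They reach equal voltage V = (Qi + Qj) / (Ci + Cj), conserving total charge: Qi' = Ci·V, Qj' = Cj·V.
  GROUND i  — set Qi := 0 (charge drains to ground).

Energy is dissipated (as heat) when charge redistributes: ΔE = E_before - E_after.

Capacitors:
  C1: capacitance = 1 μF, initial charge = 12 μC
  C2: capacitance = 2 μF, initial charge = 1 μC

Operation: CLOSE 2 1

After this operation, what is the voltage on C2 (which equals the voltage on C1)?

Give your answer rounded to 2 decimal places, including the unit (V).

Answer: 4.33 V

Derivation:
Initial: C1(1μF, Q=12μC, V=12.00V), C2(2μF, Q=1μC, V=0.50V)
Op 1: CLOSE 2-1: Q_total=13.00, C_total=3.00, V=4.33; Q2=8.67, Q1=4.33; dissipated=44.083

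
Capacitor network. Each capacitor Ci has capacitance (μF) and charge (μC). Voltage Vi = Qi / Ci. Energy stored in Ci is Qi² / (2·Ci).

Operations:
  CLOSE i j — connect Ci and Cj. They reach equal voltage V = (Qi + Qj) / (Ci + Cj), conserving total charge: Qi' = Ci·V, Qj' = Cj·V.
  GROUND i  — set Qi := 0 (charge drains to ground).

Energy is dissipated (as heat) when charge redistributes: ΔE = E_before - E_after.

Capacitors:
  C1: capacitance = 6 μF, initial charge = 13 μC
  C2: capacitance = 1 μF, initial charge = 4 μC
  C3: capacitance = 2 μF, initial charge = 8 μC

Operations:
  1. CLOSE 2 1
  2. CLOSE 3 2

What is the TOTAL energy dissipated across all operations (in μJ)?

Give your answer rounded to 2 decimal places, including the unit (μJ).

Initial: C1(6μF, Q=13μC, V=2.17V), C2(1μF, Q=4μC, V=4.00V), C3(2μF, Q=8μC, V=4.00V)
Op 1: CLOSE 2-1: Q_total=17.00, C_total=7.00, V=2.43; Q2=2.43, Q1=14.57; dissipated=1.440
Op 2: CLOSE 3-2: Q_total=10.43, C_total=3.00, V=3.48; Q3=6.95, Q2=3.48; dissipated=0.823
Total dissipated: 2.264 μJ

Answer: 2.26 μJ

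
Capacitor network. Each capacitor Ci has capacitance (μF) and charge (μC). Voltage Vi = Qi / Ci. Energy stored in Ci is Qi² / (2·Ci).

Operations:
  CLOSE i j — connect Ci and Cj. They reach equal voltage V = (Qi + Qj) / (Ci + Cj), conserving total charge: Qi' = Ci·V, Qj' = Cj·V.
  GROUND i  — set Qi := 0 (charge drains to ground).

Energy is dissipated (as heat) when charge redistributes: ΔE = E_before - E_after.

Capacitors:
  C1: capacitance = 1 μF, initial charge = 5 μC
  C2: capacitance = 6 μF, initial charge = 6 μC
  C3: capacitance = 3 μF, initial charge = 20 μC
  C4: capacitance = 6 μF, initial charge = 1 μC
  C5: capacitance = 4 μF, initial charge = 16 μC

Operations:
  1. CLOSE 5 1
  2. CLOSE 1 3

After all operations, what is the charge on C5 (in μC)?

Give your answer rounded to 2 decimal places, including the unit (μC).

Initial: C1(1μF, Q=5μC, V=5.00V), C2(6μF, Q=6μC, V=1.00V), C3(3μF, Q=20μC, V=6.67V), C4(6μF, Q=1μC, V=0.17V), C5(4μF, Q=16μC, V=4.00V)
Op 1: CLOSE 5-1: Q_total=21.00, C_total=5.00, V=4.20; Q5=16.80, Q1=4.20; dissipated=0.400
Op 2: CLOSE 1-3: Q_total=24.20, C_total=4.00, V=6.05; Q1=6.05, Q3=18.15; dissipated=2.282
Final charges: Q1=6.05, Q2=6.00, Q3=18.15, Q4=1.00, Q5=16.80

Answer: 16.80 μC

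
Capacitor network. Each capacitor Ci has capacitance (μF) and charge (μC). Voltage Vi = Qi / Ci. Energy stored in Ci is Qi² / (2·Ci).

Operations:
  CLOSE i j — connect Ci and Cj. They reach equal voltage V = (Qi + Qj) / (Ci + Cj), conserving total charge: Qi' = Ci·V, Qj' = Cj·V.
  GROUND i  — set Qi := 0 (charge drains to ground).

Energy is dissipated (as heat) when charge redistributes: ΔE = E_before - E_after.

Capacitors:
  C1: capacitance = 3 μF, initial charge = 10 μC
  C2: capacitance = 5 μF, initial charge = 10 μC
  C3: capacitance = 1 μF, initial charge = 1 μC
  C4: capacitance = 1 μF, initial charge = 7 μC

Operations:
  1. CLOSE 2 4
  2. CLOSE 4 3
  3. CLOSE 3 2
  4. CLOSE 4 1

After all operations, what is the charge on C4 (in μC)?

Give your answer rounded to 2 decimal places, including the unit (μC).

Initial: C1(3μF, Q=10μC, V=3.33V), C2(5μF, Q=10μC, V=2.00V), C3(1μF, Q=1μC, V=1.00V), C4(1μF, Q=7μC, V=7.00V)
Op 1: CLOSE 2-4: Q_total=17.00, C_total=6.00, V=2.83; Q2=14.17, Q4=2.83; dissipated=10.417
Op 2: CLOSE 4-3: Q_total=3.83, C_total=2.00, V=1.92; Q4=1.92, Q3=1.92; dissipated=0.840
Op 3: CLOSE 3-2: Q_total=16.08, C_total=6.00, V=2.68; Q3=2.68, Q2=13.40; dissipated=0.350
Op 4: CLOSE 4-1: Q_total=11.92, C_total=4.00, V=2.98; Q4=2.98, Q1=8.94; dissipated=0.753
Final charges: Q1=8.94, Q2=13.40, Q3=2.68, Q4=2.98

Answer: 2.98 μC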